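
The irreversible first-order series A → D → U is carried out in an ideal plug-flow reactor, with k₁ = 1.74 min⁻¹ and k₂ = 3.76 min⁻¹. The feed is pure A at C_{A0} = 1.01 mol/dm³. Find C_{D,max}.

At the optimum, C_{D,max}/C_{A0} = (k₁/k₂)^[k₂/(k₂−k₁)].
= (1.74/3.76)^(3.76/(3.76−1.74)) = (0.4628)^(1.861) = 0.2383.
C_{D,max} = 0.2383×1.01 = 0.241 mol/dm³.

0.241 mol/dm³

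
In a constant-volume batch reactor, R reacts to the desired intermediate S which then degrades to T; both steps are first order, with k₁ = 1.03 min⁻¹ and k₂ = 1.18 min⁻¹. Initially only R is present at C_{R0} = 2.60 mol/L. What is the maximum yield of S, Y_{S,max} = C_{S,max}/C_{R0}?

0.343

For a first-order series the maximum intermediate yield is C_{S,max}/C_{R0} = (k₁/k₂)^[k₂/(k₂−k₁)].
= (1.03/1.18)^(1.18/(1.18−1.03)) = (0.8729)^(7.867) = 0.3432.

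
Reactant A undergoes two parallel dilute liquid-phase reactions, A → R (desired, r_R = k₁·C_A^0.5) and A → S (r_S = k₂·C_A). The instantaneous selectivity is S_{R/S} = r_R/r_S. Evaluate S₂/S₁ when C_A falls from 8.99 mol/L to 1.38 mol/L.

S_{R/S} = (k₁/k₂)·C_A^-0.5, so S₂/S₁ = (C_{A,2}/C_{A,1})^-0.5.
= (1.38/8.99)^(-0.5) = (0.1535)^(-0.5) = 2.55.

2.55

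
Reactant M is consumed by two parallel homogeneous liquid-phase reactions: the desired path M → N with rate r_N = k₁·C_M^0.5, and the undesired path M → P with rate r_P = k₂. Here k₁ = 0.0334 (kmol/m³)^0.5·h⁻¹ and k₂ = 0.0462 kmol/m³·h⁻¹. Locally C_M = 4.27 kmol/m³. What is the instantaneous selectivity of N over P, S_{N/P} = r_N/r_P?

S_{N/P} = r_N/r_P = (k₁·C_M^0.5)/(k₂) = (k₁/k₂)·C_M^0.5.
= (0.0334×4.270^0.5) / (0.0462) = 0.06902/0.04620 = 1.49.
Since the desired path is higher order in M, keeping C_M high (PFR or concentrated feed) favours N.

1.49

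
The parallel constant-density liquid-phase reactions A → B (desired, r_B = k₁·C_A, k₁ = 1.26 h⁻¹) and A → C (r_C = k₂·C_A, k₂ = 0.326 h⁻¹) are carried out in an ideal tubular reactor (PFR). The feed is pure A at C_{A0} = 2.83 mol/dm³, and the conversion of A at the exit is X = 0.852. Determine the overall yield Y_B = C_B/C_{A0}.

C_A = C_{A0}(1−X) = 0.4188 mol/dm³.
Both paths are first order in A, so the instantaneous fraction to B is constant: dC_B/d(−C_A) = k₁/(k₁+k₂) = 0.7945.
C_B = 0.7945·(C_{A0}−C_A) = 0.7945×2.411 = 1.92 mol/dm³.
Y_B = C_B/C_{A0} = 1.916/2.83 = 0.677.

0.677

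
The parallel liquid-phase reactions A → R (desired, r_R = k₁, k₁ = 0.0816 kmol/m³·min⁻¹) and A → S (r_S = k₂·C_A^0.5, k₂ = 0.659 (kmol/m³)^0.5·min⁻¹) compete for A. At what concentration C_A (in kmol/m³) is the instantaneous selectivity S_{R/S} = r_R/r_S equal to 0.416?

0.0886 kmol/m³

S_{R/S} = (k₁/k₂)·C_A^-0.5 ⇒ C_A = (S·k₂/k₁)^(-2).
= (0.416×0.659/0.0816)^(-2) = (3.360)^(-2) = 0.0886 kmol/m³.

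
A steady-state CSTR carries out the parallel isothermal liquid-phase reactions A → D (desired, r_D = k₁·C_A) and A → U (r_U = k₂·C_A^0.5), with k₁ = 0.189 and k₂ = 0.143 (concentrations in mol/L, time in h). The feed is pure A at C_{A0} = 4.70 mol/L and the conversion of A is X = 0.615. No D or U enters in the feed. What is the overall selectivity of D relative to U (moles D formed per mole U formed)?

Exit C_A = C_{A0}(1−X) = 4.70×0.385 = 1.810 mol/L.
In a CSTR the entire volume is at exit conditions, so r_D = 0.189×1.810 = 0.3420 and r_U = 0.143×1.810^0.5 = 0.1924.
Overall selectivity = C_D/C_U = r_Dτ/(r_Uτ) = r_D/r_U = 1.78.

1.78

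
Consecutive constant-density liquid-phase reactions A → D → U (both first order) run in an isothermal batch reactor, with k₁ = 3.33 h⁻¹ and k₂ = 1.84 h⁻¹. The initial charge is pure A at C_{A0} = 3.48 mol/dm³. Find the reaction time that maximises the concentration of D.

Setting dC_D/dt = 0 gives t_opt = ln(k₂/k₁)/(k₂−k₁).
= ln(1.84/3.33)/(1.84−3.33) = ln(0.5526)/-1.490 = -0.5932/-1.490 = 0.398 h.

0.398 h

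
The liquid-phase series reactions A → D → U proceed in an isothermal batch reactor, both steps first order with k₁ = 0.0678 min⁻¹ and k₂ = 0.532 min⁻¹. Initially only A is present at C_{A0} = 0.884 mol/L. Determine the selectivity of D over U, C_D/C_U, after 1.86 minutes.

Solving the coupled first-order balances gives C_D(t) = [k₁/(k₂−k₁)]·C_{A0}·(e^(−k₁t) − e^(−k₂t)).
e^(−k₁t) = e^(−0.0678×1.86) = e^(−0.1261) = 0.8815; e^(−k₂t) = e^(−0.9895) = 0.3718.
C_D = 0.0678×0.884/(0.532−0.0678) × (0.8815−0.3718) = 0.1291×0.5098 = 0.06582 mol/L.
C_A = C_{A0}e^(−k₁t) = 0.7793 mol/L, so C_U = C_{A0}−C_A−C_D = 0.03892 mol/L; C_D/C_U = 1.69.

1.69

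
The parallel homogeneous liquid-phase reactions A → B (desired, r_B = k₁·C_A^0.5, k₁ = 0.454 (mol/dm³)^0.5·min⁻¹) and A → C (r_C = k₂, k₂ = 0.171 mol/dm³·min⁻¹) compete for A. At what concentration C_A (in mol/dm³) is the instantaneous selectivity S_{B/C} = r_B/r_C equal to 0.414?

0.0243 mol/dm³

S_{B/C} = (k₁/k₂)·C_A^0.5 ⇒ C_A = (S·k₂/k₁)^(2).
= (0.414×0.171/0.454)^(2) = (0.1559)^(2) = 0.0243 mol/dm³.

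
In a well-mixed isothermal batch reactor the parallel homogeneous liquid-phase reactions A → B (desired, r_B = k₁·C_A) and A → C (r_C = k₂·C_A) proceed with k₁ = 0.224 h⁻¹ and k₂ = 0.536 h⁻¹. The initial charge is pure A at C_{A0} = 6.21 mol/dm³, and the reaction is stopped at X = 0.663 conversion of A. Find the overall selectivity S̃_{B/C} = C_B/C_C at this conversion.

0.418

C_A = C_{A0}(1−X) = 2.093 mol/dm³.
Both paths are first order in A, so the instantaneous fraction to B is constant: dC_B/d(−C_A) = k₁/(k₁+k₂) = 0.2947.
C_B = 0.2947·(C_{A0}−C_A) = 0.2947×4.117 = 1.21 mol/dm³.
C_C = (C_{A0}−C_A)−C_B = 2.904 mol/dm³; S̃_{B/C} = 1.213/2.904 = 0.418.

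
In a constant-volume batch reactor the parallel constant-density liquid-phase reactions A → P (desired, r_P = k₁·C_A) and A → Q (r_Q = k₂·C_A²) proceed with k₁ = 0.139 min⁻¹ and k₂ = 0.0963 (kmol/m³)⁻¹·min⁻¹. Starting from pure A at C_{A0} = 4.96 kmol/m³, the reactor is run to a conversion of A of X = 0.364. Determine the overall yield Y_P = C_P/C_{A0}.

C_A = C_{A0}(1−X) = 3.155 kmol/m³.
Along a PFR/batch, dC_P/dC_A = −r_P/(r_P+r_Q) = −k₁/(k₁+k₂·C_A).
Integrating from C_{A0} to C_A: C_P = (0.139/0.0963)·ln[(0.139+0.0963·4.96)/(0.139+0.0963·3.15)] = 1.443·ln(0.6166/0.4428) = 0.4781 kmol/m³.
Y_P = C_P/C_{A0} = 0.4781/4.96 = 0.0964.

0.0964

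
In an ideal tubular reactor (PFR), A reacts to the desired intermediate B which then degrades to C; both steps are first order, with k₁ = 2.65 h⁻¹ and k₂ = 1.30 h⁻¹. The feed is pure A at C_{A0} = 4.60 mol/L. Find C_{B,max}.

2.32 mol/L

For a first-order series the maximum intermediate yield is C_{B,max}/C_{A0} = (k₁/k₂)^[k₂/(k₂−k₁)].
= (2.65/1.30)^(1.30/(1.30−2.65)) = (2.038)^(-0.9630) = 0.5037.
C_{B,max} = 0.5037×4.60 = 2.32 mol/L.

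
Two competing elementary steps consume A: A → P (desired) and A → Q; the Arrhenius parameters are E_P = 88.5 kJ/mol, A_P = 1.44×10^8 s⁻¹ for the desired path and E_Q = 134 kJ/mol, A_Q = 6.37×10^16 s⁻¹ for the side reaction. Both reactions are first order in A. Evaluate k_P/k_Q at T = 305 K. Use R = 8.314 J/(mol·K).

0.140

With equal orders, S_{P/Q} = k_P/k_Q = (A_P/A_Q)·exp[(E_Q−E_P)/(RT)].
(E_Q−E_P)/(RT) = (134−88.5)×10³/(8.314×305) = 45500/2536 = 17.94.
k_P/k_Q = (1.44×10^8/6.37×10^16)·exp(17.94) = 2.261×10^-9 × 6.204×10^7 = 0.140.
Since E_P < E_Q, lowering the temperature improves selectivity toward P.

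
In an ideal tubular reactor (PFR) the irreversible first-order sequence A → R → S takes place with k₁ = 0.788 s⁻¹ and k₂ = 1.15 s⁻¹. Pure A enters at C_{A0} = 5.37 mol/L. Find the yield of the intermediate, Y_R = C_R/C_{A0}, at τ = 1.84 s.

0.248

The intermediate concentration in a first-order A→B→C sequence is C_R = k₁C_{A0}(e^(−k₁τ) − e^(−k₂τ))/(k₂−k₁).
e^(−k₁τ) = e^(−0.788×1.84) = e^(−1.450) = 0.2346; e^(−k₂τ) = e^(−2.116) = 0.1205.
C_R = 0.788×5.37/(1.15−0.788) × (0.2346−0.1205) = 11.69×0.1141 = 1.333 mol/L.
Y_R = C_R/C_{A0} = 1.333/5.37 = 0.248.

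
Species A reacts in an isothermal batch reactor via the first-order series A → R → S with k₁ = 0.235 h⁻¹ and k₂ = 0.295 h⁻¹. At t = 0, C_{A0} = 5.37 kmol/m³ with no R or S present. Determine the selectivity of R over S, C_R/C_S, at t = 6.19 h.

0.588

Solving the coupled first-order balances gives C_R(t) = [k₁/(k₂−k₁)]·C_{A0}·(e^(−k₁t) − e^(−k₂t)).
e^(−k₁t) = e^(−0.235×6.19) = e^(−1.455) = 0.2335; e^(−k₂t) = e^(−1.826) = 0.1610.
C_R = 0.235×5.37/(0.295−0.235) × (0.2335−0.1610) = 21.03×0.07243 = 1.523 kmol/m³.
C_A = C_{A0}e^(−k₁t) = 1.254 kmol/m³, so C_S = C_{A0}−C_A−C_R = 2.593 kmol/m³; C_R/C_S = 0.588.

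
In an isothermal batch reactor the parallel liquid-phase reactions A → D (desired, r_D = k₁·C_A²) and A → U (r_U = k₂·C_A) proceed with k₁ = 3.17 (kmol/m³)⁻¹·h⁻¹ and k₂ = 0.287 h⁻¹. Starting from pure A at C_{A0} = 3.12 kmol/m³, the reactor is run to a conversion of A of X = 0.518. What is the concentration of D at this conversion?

1.55 kmol/m³

C_A = C_{A0}(1−X) = 1.504 kmol/m³.
Along a PFR/batch, dC_U/dC_A = −r_U/(r_D+r_U) = −k₂/(k₂+k₁·C_A).
Integrating from C_{A0} to C_A: C_U = (0.287/3.17)·ln[(0.287+3.17·3.12)/(0.287+3.17·1.50)] = 0.09054·ln(10.18/5.054) = 0.06337 kmol/m³.
Then C_D = (C_{A0}−C_A) − C_U = 1.616 − 0.06337 = 1.553 kmol/m³.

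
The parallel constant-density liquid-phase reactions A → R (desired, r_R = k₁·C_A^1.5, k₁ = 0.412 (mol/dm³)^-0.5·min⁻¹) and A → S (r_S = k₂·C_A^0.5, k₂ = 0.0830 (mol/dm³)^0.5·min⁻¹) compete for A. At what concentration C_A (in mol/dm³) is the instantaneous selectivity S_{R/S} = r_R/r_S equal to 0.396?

S_{R/S} = (k₁/k₂)·C_A ⇒ C_A = S·k₂/k₁.
= 0.396×0.0830/0.412 = 0.0798 mol/dm³.

0.0798 mol/dm³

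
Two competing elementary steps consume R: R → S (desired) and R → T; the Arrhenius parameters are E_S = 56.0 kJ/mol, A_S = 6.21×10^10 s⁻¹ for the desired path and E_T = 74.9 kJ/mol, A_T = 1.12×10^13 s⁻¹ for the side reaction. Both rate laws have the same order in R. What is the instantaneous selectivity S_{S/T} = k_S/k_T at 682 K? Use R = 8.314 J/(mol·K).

0.155

With equal orders, S_{S/T} = k_S/k_T = (A_S/A_T)·exp[(E_T−E_S)/(RT)].
(E_T−E_S)/(RT) = (74.9−56.0)×10³/(8.314×682) = 18900/5670 = 3.333.
k_S/k_T = (6.21×10^10/1.12×10^13)·exp(3.333) = 0.005545 × 28.03 = 0.155.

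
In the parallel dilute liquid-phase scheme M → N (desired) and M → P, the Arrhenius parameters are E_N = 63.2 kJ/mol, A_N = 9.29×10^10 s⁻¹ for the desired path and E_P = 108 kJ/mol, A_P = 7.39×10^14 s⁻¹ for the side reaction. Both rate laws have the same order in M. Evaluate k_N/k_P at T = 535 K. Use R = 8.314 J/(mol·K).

2.98

Since both paths have the same order in M, the concentration cancels and S_{N/P} = k_N/k_P = (A_N/A_P)·exp[(E_P−E_N)/(RT)].
(E_P−E_N)/(RT) = (108−63.2)×10³/(8.314×535) = 44800/4448 = 10.07.
k_N/k_P = (9.29×10^10/7.39×10^14)·exp(10.07) = 1.257×10^-4 × 23670 = 2.98.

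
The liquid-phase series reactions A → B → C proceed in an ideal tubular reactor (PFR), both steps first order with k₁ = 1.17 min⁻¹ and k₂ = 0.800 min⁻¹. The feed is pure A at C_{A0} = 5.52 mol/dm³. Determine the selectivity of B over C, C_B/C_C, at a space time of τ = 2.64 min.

Solving the coupled first-order balances gives C_B(τ) = [k₁/(k₂−k₁)]·C_{A0}·(e^(−k₁τ) − e^(−k₂τ)).
e^(−k₁τ) = e^(−1.17×2.64) = e^(−3.089) = 0.04556; e^(−k₂τ) = e^(−2.112) = 0.1210.
C_B = 1.17×5.52/(0.800−1.17) × (0.04556−0.1210) = (-17.46)×(-0.07544) = 1.317 mol/dm³.
C_A = C_{A0}e^(−k₁τ) = 0.2515 mol/dm³, so C_C = C_{A0}−C_A−C_B = 3.952 mol/dm³; C_B/C_C = 0.333.

0.333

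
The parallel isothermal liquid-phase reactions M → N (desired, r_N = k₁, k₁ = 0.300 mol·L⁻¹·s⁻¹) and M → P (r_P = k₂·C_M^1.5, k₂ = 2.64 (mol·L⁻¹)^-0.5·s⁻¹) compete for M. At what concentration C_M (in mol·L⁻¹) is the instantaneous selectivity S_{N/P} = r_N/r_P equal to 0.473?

0.386 mol·L⁻¹

S_{N/P} = (k₁/k₂)·C_M^-1.5 ⇒ C_M = (S·k₂/k₁)^(1/(-1.5)).
= (0.473×2.64/0.300)^(-0.6667) = (4.162)^(-0.6667) = 0.386 mol·L⁻¹.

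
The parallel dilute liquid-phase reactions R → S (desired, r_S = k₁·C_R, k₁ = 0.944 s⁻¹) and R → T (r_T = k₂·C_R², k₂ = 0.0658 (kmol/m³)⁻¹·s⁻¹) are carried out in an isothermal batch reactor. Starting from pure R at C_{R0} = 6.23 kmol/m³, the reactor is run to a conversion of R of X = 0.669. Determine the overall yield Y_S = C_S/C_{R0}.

C_R = C_{R0}(1−X) = 2.062 kmol/m³.
Along a PFR/batch, dC_S/dC_R = −r_S/(r_S+r_T) = −k₁/(k₁+k₂·C_R).
Integrating from C_{R0} to C_R: C_S = (0.944/0.0658)·ln[(0.944+0.0658·6.23)/(0.944+0.0658·2.06)] = 14.35·ln(1.354/1.080) = 3.247 kmol/m³.
Y_S = C_S/C_{R0} = 3.247/6.23 = 0.521.

0.521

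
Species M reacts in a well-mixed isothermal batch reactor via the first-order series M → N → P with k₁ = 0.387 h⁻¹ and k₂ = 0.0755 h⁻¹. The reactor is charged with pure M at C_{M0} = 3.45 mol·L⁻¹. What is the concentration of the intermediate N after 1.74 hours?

1.57 mol·L⁻¹

The intermediate concentration in a first-order A→B→C sequence is C_N = k₁C_{M0}(e^(−k₁t) − e^(−k₂t))/(k₂−k₁).
e^(−k₁t) = e^(−0.387×1.74) = e^(−0.6734) = 0.5100; e^(−k₂t) = e^(−0.1314) = 0.8769.
C_N = 0.387×3.45/(0.0755−0.387) × (0.5100−0.8769) = (-4.286)×(-0.3669) = 1.573 mol·L⁻¹.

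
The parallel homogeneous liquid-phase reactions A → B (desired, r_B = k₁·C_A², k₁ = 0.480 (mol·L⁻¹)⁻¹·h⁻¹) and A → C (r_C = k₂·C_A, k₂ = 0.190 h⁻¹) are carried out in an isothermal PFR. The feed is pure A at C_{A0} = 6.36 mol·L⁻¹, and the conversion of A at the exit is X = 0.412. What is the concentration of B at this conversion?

C_A = C_{A0}(1−X) = 3.740 mol·L⁻¹.
Along a PFR/batch, dC_C/dC_A = −r_C/(r_B+r_C) = −k₂/(k₂+k₁·C_A).
Integrating from C_{A0} to C_A: C_C = (0.190/0.480)·ln[(0.190+0.480·6.36)/(0.190+0.480·3.74)] = 0.3958·ln(3.243/1.985) = 0.1943 mol·L⁻¹.
Then C_B = (C_{A0}−C_A) − C_C = 2.620 − 0.1943 = 2.426 mol·L⁻¹.

2.43 mol·L⁻¹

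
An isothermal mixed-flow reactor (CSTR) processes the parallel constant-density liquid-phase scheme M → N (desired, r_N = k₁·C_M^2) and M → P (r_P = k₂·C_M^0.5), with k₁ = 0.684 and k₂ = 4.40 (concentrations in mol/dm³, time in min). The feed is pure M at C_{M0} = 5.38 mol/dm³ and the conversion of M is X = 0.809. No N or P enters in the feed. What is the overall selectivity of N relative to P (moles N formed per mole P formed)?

0.162

Exit C_M = C_{M0}(1−X) = 5.38×0.191 = 1.028 mol/dm³.
Rates in a CSTR are evaluated at the outlet concentration: r_N = 0.684×1.028^2 = 0.7222, r_P = 4.40×1.028^0.5 = 4.460.
Overall selectivity = C_N/C_P = r_Nτ/(r_Pτ) = r_N/r_P = 0.162.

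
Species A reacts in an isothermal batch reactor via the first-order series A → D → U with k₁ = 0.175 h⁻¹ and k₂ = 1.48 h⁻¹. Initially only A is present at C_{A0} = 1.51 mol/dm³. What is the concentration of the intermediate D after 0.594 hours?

0.0984 mol/dm³

Solving the coupled first-order balances gives C_D(t) = [k₁/(k₂−k₁)]·C_{A0}·(e^(−k₁t) − e^(−k₂t)).
e^(−k₁t) = e^(−0.175×0.594) = e^(−0.1039) = 0.9013; e^(−k₂t) = e^(−0.8791) = 0.4151.
C_D = 0.175×1.51/(1.48−0.175) × (0.9013−0.4151) = 0.2025×0.4861 = 0.09844 mol/dm³.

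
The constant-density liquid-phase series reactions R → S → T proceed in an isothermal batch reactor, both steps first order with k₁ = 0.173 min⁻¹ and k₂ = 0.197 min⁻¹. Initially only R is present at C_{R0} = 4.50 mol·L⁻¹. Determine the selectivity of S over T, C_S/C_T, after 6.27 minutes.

For first-order series with pure R initially, C_S(t) = k₁C_{R0}/(k₂−k₁)·(e^(−k₁t) − e^(−k₂t)).
e^(−k₁t) = e^(−0.173×6.27) = e^(−1.085) = 0.3380; e^(−k₂t) = e^(−1.235) = 0.2908.
C_S = 0.173×4.50/(0.197−0.173) × (0.3380−0.2908) = 32.44×0.04722 = 1.532 mol·L⁻¹.
C_R = C_{R0}e^(−k₁t) = 1.521 mol·L⁻¹, so C_T = C_{R0}−C_R−C_S = 1.447 mol·L⁻¹; C_S/C_T = 1.06.

1.06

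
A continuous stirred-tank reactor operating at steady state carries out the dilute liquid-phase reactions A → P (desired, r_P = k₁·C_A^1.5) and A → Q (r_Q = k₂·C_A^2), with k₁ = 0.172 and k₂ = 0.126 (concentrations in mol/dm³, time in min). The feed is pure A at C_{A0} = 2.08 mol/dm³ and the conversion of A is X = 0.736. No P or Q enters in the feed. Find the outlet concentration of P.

Exit C_A = C_{A0}(1−X) = 2.08×0.264 = 0.5491 mol/dm³.
In a CSTR the entire volume is at exit conditions, so r_P = 0.172×0.5491^1.5 = 0.06999 and r_Q = 0.126×0.5491^2 = 0.03799.
Fraction of consumed A going to P: r_P/(r_P+r_Q) = 0.6482.
C_P = 0.6482·C_{A0}·X = 0.6482×2.08×0.736 = 0.992 mol/dm³.

0.992 mol/dm³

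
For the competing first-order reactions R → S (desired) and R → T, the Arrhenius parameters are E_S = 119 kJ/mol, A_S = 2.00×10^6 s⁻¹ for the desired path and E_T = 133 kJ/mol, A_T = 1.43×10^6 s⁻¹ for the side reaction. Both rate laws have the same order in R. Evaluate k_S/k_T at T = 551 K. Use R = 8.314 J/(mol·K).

Since both paths have the same order in R, the concentration cancels and S_{S/T} = k_S/k_T = (A_S/A_T)·exp[(E_T−E_S)/(RT)].
(E_T−E_S)/(RT) = (133−119)×10³/(8.314×551) = 14000/4581 = 3.056.
k_S/k_T = (2.00×10^6/1.43×10^6)·exp(3.056) = 1.399 × 21.24 = 29.7.

29.7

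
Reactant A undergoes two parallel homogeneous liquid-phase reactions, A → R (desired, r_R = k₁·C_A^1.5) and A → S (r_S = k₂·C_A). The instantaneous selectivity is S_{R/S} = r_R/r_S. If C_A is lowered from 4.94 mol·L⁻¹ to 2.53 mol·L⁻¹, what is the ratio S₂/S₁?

S_{R/S} = (k₁/k₂)·C_A^0.5, so S₂/S₁ = (C_{A,2}/C_{A,1})^0.5.
= (2.53/4.94)^0.5 = (0.5121)^0.5 = 0.716.

0.716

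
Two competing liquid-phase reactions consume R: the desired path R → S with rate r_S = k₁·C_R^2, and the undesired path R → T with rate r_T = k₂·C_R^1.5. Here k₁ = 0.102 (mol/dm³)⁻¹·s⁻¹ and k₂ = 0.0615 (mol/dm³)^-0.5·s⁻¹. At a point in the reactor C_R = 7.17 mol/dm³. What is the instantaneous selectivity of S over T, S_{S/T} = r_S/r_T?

4.44

S_{S/T} = r_S/r_T = (k₁·C_R^2)/(k₂·C_R^1.5) = (k₁/k₂)·C_R^0.5.
= (0.102×7.170^2) / (0.0615×7.170^1.5) = 5.244/1.181 = 4.44.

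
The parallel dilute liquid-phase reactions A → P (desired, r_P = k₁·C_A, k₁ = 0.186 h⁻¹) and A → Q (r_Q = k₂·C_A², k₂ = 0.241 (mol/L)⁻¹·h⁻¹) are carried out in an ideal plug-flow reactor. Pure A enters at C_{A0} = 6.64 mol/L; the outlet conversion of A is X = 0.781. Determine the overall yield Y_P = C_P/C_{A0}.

C_A = C_{A0}(1−X) = 1.454 mol/L.
Along a PFR/batch, dC_P/dC_A = −r_P/(r_P+r_Q) = −k₁/(k₁+k₂·C_A).
Integrating from C_{A0} to C_A: C_P = (0.186/0.241)·ln[(0.186+0.241·6.64)/(0.186+0.241·1.45)] = 0.7718·ln(1.786/0.5365) = 0.9284 mol/L.
Y_P = C_P/C_{A0} = 0.9284/6.64 = 0.140.

0.140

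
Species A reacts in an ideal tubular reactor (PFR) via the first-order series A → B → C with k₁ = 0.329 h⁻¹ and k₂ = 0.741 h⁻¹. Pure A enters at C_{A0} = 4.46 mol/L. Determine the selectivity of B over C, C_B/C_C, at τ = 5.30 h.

0.177

The intermediate concentration in a first-order A→B→C sequence is C_B = k₁C_{A0}(e^(−k₁τ) − e^(−k₂τ))/(k₂−k₁).
e^(−k₁τ) = e^(−0.329×5.30) = e^(−1.744) = 0.1749; e^(−k₂τ) = e^(−3.927) = 0.01970.
C_B = 0.329×4.46/(0.741−0.329) × (0.1749−0.01970) = 3.562×0.1552 = 0.5527 mol/L.
C_A = C_{A0}e^(−k₁τ) = 0.7799 mol/L, so C_C = C_{A0}−C_A−C_B = 3.127 mol/L; C_B/C_C = 0.177.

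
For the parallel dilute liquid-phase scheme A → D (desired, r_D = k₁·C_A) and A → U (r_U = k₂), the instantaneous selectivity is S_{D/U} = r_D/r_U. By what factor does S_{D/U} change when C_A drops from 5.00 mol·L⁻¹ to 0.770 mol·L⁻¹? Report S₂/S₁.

S_{D/U} = (k₁/k₂)·C_A, so S₂/S₁ = (C_{A,2}/C_{A,1}).
= 0.770/5.00 = 0.154.

0.154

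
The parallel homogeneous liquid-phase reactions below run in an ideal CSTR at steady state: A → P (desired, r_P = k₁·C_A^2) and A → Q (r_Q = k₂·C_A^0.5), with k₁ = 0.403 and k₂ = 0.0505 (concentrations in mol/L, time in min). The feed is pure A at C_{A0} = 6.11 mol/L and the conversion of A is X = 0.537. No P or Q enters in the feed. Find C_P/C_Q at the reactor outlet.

Exit C_A = C_{A0}(1−X) = 6.11×0.463 = 2.829 mol/L.
In a CSTR the entire volume is at exit conditions, so r_P = 0.403×2.829^2 = 3.225 and r_Q = 0.0505×2.829^0.5 = 0.08494.
Overall selectivity = C_P/C_Q = r_Pτ/(r_Qτ) = r_P/r_Q = 38.0.

38.0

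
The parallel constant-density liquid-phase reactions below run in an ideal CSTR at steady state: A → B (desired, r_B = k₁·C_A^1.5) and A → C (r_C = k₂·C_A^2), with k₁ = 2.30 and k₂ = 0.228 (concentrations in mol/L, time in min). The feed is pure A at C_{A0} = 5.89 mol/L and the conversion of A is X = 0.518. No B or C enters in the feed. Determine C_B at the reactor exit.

2.61 mol/L

Exit C_A = C_{A0}(1−X) = 5.89×0.482 = 2.839 mol/L.
Rates in a CSTR are evaluated at the outlet concentration: r_B = 2.30×2.839^1.5 = 11.00, r_C = 0.228×2.839^2 = 1.838.
Fraction of consumed A going to B: r_B/(r_B+r_C) = 0.8569.
C_B = 0.8569·C_{A0}·X = 0.8569×5.89×0.518 = 2.61 mol/L.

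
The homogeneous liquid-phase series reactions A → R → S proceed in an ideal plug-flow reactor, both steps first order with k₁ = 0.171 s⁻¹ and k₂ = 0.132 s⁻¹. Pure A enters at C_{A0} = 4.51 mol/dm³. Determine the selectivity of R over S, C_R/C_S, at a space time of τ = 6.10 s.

The intermediate concentration in a first-order A→B→C sequence is C_R = k₁C_{A0}(e^(−k₁τ) − e^(−k₂τ))/(k₂−k₁).
e^(−k₁τ) = e^(−0.171×6.10) = e^(−1.043) = 0.3524; e^(−k₂τ) = e^(−0.8052) = 0.4470.
C_R = 0.171×4.51/(0.132−0.171) × (0.3524−0.4470) = (-19.77)×(-0.09464) = 1.871 mol/dm³.
C_A = C_{A0}e^(−k₁τ) = 1.589 mol/dm³, so C_S = C_{A0}−C_A−C_R = 1.049 mol/dm³; C_R/C_S = 1.78.

1.78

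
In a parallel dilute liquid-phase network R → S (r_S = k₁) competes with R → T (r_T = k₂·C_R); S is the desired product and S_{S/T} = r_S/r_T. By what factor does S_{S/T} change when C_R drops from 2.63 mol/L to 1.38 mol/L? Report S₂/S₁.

S_{S/T} = (k₁/k₂)·C_R⁻¹, so S₂/S₁ = (C_{R,2}/C_{R,1})⁻¹.
= 2.63/1.38 = 1.91.

1.91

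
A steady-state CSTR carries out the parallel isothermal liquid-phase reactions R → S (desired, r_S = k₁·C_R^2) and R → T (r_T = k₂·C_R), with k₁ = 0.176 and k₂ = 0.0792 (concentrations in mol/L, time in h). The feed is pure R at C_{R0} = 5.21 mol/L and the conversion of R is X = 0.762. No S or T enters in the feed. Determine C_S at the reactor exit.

2.91 mol/L

Exit C_R = C_{R0}(1−X) = 5.21×0.238 = 1.240 mol/L.
In a CSTR the entire volume is at exit conditions, so r_S = 0.176×1.240^2 = 0.2706 and r_T = 0.0792×1.240 = 0.09821.
Fraction of consumed R going to S: r_S/(r_S+r_T) = 0.7337.
C_S = 0.7337·C_{R0}·X = 0.7337×5.21×0.762 = 2.91 mol/L.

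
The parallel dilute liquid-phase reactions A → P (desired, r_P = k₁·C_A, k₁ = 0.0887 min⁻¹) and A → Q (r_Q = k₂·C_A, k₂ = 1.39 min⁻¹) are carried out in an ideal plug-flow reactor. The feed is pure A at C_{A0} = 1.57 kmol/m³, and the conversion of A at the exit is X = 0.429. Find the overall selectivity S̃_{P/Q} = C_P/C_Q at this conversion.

C_A = C_{A0}(1−X) = 0.8965 kmol/m³.
Both paths are first order in A, so the instantaneous fraction to P is constant: dC_P/d(−C_A) = k₁/(k₁+k₂) = 0.05999.
C_P = 0.05999·(C_{A0}−C_A) = 0.05999×0.6735 = 0.0404 kmol/m³.
C_Q = (C_{A0}−C_A)−C_P = 0.6331 kmol/m³; S̃_{P/Q} = 0.04040/0.6331 = 0.0638.

0.0638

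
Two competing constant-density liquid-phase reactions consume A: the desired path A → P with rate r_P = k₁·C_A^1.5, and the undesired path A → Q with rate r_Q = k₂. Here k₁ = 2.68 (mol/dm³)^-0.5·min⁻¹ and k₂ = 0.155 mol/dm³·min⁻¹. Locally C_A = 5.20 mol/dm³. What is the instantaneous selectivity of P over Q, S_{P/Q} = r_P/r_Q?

205

S_{P/Q} = r_P/r_Q = (k₁·C_A^1.5)/(k₂) = (k₁/k₂)·C_A^1.5.
= (2.68×5.200^1.5) / (0.155) = 31.78/0.1550 = 205.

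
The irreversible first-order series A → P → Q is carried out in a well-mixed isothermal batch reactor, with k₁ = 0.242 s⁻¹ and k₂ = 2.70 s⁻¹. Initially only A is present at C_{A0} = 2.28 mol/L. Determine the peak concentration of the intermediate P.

At the optimum, C_{P,max}/C_{A0} = (k₁/k₂)^[k₂/(k₂−k₁)].
= (0.242/2.70)^(2.70/(2.70−0.242)) = (0.08963)^(1.098) = 0.07068.
C_{P,max} = 0.07068×2.28 = 0.161 mol/L.

0.161 mol/L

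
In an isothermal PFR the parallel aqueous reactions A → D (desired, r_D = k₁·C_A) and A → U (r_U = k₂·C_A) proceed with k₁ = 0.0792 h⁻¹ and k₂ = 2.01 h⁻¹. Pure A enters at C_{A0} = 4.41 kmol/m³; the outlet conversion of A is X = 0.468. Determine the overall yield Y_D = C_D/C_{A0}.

C_A = C_{A0}(1−X) = 2.346 kmol/m³.
Both paths are first order in A, so the instantaneous fraction to D is constant: dC_D/d(−C_A) = k₁/(k₁+k₂) = 0.03791.
C_D = 0.03791·(C_{A0}−C_A) = 0.03791×2.064 = 0.0782 kmol/m³.
Y_D = C_D/C_{A0} = 0.07824/4.41 = 0.0177.

0.0177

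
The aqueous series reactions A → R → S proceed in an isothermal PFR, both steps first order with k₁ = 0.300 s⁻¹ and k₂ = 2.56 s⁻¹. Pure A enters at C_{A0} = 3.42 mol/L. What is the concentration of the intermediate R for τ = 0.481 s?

0.260 mol/L

Solving the coupled first-order balances gives C_R(τ) = [k₁/(k₂−k₁)]·C_{A0}·(e^(−k₁τ) − e^(−k₂τ)).
e^(−k₁τ) = e^(−0.300×0.481) = e^(−0.1443) = 0.8656; e^(−k₂τ) = e^(−1.231) = 0.2919.
C_R = 0.300×3.42/(2.56−0.300) × (0.8656−0.2919) = 0.4540×0.5737 = 0.2605 mol/L.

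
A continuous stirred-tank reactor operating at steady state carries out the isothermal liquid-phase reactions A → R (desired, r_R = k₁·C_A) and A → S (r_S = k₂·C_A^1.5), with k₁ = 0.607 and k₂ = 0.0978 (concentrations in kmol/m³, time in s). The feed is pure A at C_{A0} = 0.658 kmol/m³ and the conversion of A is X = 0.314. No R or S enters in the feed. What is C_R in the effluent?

Exit C_A = C_{A0}(1−X) = 0.658×0.686 = 0.4514 kmol/m³.
In a CSTR the entire volume is at exit conditions, so r_R = 0.607×0.4514 = 0.2740 and r_S = 0.0978×0.4514^1.5 = 0.02966.
Fraction of consumed A going to R: r_R/(r_R+r_S) = 0.9023.
C_R = 0.9023·C_{A0}·X = 0.9023×0.658×0.314 = 0.186 kmol/m³.

0.186 kmol/m³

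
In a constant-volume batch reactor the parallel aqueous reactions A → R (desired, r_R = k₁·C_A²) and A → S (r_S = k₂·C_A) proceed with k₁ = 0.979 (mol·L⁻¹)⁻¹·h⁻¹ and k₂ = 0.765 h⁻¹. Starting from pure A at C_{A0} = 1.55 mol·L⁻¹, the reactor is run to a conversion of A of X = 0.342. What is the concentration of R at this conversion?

0.329 mol·L⁻¹

C_A = C_{A0}(1−X) = 1.020 mol·L⁻¹.
Along a PFR/batch, dC_S/dC_A = −r_S/(r_R+r_S) = −k₂/(k₂+k₁·C_A).
Integrating from C_{A0} to C_A: C_S = (0.765/0.979)·ln[(0.765+0.979·1.55)/(0.765+0.979·1.02)] = 0.7814·ln(2.282/1.763) = 0.2016 mol·L⁻¹.
Then C_R = (C_{A0}−C_A) − C_S = 0.5301 − 0.2016 = 0.3285 mol·L⁻¹.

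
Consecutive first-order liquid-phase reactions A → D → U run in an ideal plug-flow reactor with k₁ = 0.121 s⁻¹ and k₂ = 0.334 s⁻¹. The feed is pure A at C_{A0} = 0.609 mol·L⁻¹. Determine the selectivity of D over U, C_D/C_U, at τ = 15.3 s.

0.113

The intermediate concentration in a first-order A→B→C sequence is C_D = k₁C_{A0}(e^(−k₁τ) − e^(−k₂τ))/(k₂−k₁).
e^(−k₁τ) = e^(−0.121×15.3) = e^(−1.851) = 0.1570; e^(−k₂τ) = e^(−5.110) = 0.006035.
C_D = 0.121×0.609/(0.334−0.121) × (0.1570−0.006035) = 0.3460×0.1510 = 0.05224 mol·L⁻¹.
C_A = C_{A0}e^(−k₁τ) = 0.09563 mol·L⁻¹, so C_U = C_{A0}−C_A−C_D = 0.4611 mol·L⁻¹; C_D/C_U = 0.113.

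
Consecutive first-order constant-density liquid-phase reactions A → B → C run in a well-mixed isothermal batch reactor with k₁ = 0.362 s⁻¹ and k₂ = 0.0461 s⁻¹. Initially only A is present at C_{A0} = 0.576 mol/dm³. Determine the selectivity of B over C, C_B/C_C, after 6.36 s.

4.63

For first-order series with pure A initially, C_B(t) = k₁C_{A0}/(k₂−k₁)·(e^(−k₁t) − e^(−k₂t)).
e^(−k₁t) = e^(−0.362×6.36) = e^(−2.302) = 0.1000; e^(−k₂t) = e^(−0.2932) = 0.7459.
C_B = 0.362×0.576/(0.0461−0.362) × (0.1000−0.7459) = (-0.6601)×(-0.6458) = 0.4263 mol/dm³.
C_A = C_{A0}e^(−k₁t) = 0.05762 mol/dm³, so C_C = C_{A0}−C_A−C_B = 0.09209 mol/dm³; C_B/C_C = 4.63.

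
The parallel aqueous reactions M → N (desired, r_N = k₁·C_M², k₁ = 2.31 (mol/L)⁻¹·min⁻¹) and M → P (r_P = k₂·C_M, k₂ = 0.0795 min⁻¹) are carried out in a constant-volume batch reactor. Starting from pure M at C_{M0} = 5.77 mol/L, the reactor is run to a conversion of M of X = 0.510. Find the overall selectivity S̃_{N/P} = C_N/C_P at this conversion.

C_M = C_{M0}(1−X) = 2.827 mol/L.
Along a PFR/batch, dC_P/dC_M = −r_P/(r_N+r_P) = −k₂/(k₂+k₁·C_M).
Integrating from C_{M0} to C_M: C_P = (0.0795/2.31)·ln[(0.0795+2.31·5.77)/(0.0795+2.31·2.83)] = 0.03442·ln(13.41/6.611) = 0.02434 mol/L.
Then C_N = (C_{M0}−C_M) − C_P = 2.943 − 0.02434 = 2.918 mol/L.
S̃_{N/P} = C_N/C_P = 2.918/0.02434 = 120.

120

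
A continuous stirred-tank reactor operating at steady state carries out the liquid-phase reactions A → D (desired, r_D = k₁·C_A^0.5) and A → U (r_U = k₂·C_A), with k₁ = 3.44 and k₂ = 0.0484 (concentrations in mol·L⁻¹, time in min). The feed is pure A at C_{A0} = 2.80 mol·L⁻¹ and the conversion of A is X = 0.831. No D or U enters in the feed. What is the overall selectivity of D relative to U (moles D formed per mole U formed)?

Exit C_A = C_{A0}(1−X) = 2.80×0.169 = 0.4732 mol·L⁻¹.
In a CSTR the entire volume is at exit conditions, so r_D = 3.44×0.4732^0.5 = 2.366 and r_U = 0.0484×0.4732 = 0.02290.
Overall selectivity = C_D/C_U = r_Dτ/(r_Uτ) = r_D/r_U = 103.

103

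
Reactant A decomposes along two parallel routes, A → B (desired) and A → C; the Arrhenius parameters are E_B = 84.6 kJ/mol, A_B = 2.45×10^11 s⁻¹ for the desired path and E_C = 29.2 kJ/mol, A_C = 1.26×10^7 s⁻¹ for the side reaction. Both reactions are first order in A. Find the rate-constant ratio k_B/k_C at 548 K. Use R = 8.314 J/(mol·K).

k_B/k_C = (A_B/A_C)·exp[−(E_B−E_C)/(RT)] = (A_B/A_C)·exp[(E_C−E_B)/(RT)].
(E_C−E_B)/(RT) = (29.2−84.6)×10³/(8.314×548) = -55400/4556 = -12.16.
k_B/k_C = (2.45×10^11/1.26×10^7)·exp(-12.16) = 19444 × 5.238×10^-6 = 0.102.

0.102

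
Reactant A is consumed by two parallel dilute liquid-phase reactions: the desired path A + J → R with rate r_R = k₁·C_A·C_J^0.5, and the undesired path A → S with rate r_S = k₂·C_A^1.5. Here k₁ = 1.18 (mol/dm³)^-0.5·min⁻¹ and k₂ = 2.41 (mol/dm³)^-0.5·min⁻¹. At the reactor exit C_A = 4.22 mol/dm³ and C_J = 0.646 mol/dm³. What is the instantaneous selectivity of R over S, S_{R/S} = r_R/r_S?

0.192

S_{R/S} = r_R/r_S = (k₁·C_A·C_J^0.5)/(k₂·C_A^1.5) = (k₁/k₂)·C_A^-0.5·C_J^0.5.
= (1.18×4.220×0.6460^0.5) / (2.41×4.220^1.5) = 4.002/20.89 = 0.192.
The undesired path is higher order in A, so low C_A (CSTR or dilute feed) favours R.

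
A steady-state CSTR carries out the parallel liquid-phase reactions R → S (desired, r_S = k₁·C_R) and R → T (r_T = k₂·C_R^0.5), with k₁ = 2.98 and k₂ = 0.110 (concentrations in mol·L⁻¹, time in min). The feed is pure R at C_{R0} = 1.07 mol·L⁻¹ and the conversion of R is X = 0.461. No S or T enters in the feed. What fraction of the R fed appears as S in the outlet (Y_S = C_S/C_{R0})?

Exit C_R = C_{R0}(1−X) = 1.07×0.539 = 0.5767 mol·L⁻¹.
Rates in a CSTR are evaluated at the outlet concentration: r_S = 2.98×0.5767 = 1.719, r_T = 0.110×0.5767^0.5 = 0.08354.
Fraction of consumed R going to S: r_S/(r_S+r_T) = 0.9536.
C_S = 0.9536·C_{R0}·X = 0.9536×1.07×0.461 = 0.470 mol·L⁻¹; Y_S = C_S/C_{R0} = 0.440.

0.440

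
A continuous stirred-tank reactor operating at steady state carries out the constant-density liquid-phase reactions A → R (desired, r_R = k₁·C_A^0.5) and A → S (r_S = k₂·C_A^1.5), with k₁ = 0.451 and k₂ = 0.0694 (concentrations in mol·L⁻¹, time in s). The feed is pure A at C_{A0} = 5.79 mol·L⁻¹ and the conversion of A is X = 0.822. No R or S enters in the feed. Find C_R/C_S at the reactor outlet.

Exit C_A = C_{A0}(1−X) = 5.79×0.178 = 1.031 mol·L⁻¹.
A CSTR operates uniformly at the exit composition, giving r_R = 0.4579 and r_S = 0.07261 (each k·C_A^n at C_A = 1.031).
Overall selectivity = C_R/C_S = r_Rτ/(r_Sτ) = r_R/r_S = 6.31.

6.31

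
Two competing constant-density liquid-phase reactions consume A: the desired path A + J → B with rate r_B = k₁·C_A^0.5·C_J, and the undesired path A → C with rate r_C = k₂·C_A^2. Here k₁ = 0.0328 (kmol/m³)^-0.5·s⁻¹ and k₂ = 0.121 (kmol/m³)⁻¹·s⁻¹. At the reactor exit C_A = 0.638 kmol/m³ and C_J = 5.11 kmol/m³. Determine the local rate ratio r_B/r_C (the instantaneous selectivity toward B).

S_{B/C} = r_B/r_C = (k₁·C_A^0.5·C_J)/(k₂·C_A^2) = (k₁/k₂)·C_A^-1.5·C_J.
= (0.0328×0.6380^0.5×5.110) / (0.121×0.6380^2) = 0.1339/0.04925 = 2.72.
The undesired path is higher order in A, so low C_A (CSTR or dilute feed) favours B.

2.72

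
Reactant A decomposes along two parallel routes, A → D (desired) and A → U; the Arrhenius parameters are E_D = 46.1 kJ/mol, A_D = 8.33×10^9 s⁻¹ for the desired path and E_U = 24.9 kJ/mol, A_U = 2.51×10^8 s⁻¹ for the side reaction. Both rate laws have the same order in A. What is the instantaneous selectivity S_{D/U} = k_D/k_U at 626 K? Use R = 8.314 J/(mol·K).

0.565

Since both paths have the same order in A, the concentration cancels and S_{D/U} = k_D/k_U = (A_D/A_U)·exp[(E_U−E_D)/(RT)].
(E_U−E_D)/(RT) = (24.9−46.1)×10³/(8.314×626) = -21200/5205 = -4.073.
k_D/k_U = (8.33×10^9/2.51×10^8)·exp(-4.073) = 33.19 × 0.01702 = 0.565.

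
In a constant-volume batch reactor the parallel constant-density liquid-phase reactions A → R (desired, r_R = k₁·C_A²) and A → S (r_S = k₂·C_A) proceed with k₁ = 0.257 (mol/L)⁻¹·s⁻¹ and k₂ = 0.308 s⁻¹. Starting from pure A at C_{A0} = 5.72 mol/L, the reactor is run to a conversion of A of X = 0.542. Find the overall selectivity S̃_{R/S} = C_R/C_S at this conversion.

C_A = C_{A0}(1−X) = 2.620 mol/L.
Along a PFR/batch, dC_S/dC_A = −r_S/(r_R+r_S) = −k₂/(k₂+k₁·C_A).
Integrating from C_{A0} to C_A: C_S = (0.308/0.257)·ln[(0.308+0.257·5.72)/(0.308+0.257·2.62)] = 1.198·ln(1.778/0.9813) = 0.7124 mol/L.
Then C_R = (C_{A0}−C_A) − C_S = 3.100 − 0.7124 = 2.388 mol/L.
S̃_{R/S} = C_R/C_S = 2.388/0.7124 = 3.35.

3.35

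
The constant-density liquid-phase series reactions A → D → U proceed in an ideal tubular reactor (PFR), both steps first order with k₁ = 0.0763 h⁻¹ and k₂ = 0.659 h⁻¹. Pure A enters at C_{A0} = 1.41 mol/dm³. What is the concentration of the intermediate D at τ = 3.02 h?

0.121 mol/dm³

Solving the coupled first-order balances gives C_D(τ) = [k₁/(k₂−k₁)]·C_{A0}·(e^(−k₁τ) − e^(−k₂τ)).
e^(−k₁τ) = e^(−0.0763×3.02) = e^(−0.2304) = 0.7942; e^(−k₂τ) = e^(−1.990) = 0.1367.
C_D = 0.0763×1.41/(0.659−0.0763) × (0.7942−0.1367) = 0.1846×0.6575 = 0.1214 mol/dm³.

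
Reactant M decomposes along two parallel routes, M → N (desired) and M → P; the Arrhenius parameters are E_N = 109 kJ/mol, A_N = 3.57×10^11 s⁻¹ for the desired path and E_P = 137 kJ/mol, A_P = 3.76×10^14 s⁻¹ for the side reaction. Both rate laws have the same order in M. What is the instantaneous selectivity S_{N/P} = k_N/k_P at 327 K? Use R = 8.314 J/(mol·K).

28.2

Since both paths have the same order in M, the concentration cancels and S_{N/P} = k_N/k_P = (A_N/A_P)·exp[(E_P−E_N)/(RT)].
(E_P−E_N)/(RT) = (137−109)×10³/(8.314×327) = 28000/2719 = 10.30.
k_N/k_P = (3.57×10^11/3.76×10^14)·exp(10.30) = 9.495×10^-4 × 29707 = 28.2.
Since E_N < E_P, lowering the temperature improves selectivity toward N.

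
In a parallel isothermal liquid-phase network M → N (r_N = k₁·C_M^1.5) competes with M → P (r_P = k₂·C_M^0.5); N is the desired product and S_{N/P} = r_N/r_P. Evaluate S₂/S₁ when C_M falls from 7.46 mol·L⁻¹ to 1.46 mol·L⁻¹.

S_{N/P} = (k₁/k₂)·C_M, so S₂/S₁ = (C_{M,2}/C_{M,1}).
= 1.46/7.46 = 0.196.
Selectivity toward N falls as C_M falls — high-concentration operation is favoured.

0.196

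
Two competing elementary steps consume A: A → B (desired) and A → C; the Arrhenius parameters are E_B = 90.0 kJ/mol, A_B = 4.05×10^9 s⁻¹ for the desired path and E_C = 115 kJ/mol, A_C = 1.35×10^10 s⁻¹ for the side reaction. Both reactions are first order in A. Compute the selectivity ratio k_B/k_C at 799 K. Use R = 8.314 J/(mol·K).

12.9

With equal orders, S_{B/C} = k_B/k_C = (A_B/A_C)·exp[(E_C−E_B)/(RT)].
(E_C−E_B)/(RT) = (115−90.0)×10³/(8.314×799) = 25000/6643 = 3.763.
k_B/k_C = (4.05×10^9/1.35×10^10)·exp(3.763) = 0.3000 × 43.10 = 12.9.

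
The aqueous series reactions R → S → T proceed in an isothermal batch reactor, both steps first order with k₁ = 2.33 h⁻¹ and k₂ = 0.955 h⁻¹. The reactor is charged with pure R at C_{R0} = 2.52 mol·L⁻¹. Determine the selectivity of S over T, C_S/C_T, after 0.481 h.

3.32

Solving the coupled first-order balances gives C_S(t) = [k₁/(k₂−k₁)]·C_{R0}·(e^(−k₁t) − e^(−k₂t)).
e^(−k₁t) = e^(−2.33×0.481) = e^(−1.121) = 0.3260; e^(−k₂t) = e^(−0.4594) = 0.6317.
C_S = 2.33×2.52/(0.955−2.33) × (0.3260−0.6317) = (-4.270)×(-0.3056) = 1.305 mol·L⁻¹.
C_R = C_{R0}e^(−k₁t) = 0.8216 mol·L⁻¹, so C_T = C_{R0}−C_R−C_S = 0.3932 mol·L⁻¹; C_S/C_T = 3.32.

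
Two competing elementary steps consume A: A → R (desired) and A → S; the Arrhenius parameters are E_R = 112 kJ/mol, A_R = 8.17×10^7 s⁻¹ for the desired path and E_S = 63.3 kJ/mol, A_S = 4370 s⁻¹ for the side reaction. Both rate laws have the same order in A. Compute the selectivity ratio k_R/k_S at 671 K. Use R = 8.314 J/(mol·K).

3.02

With equal orders, S_{R/S} = k_R/k_S = (A_R/A_S)·exp[(E_S−E_R)/(RT)].
(E_S−E_R)/(RT) = (63.3−112)×10³/(8.314×671) = -48700/5579 = -8.730.
k_R/k_S = (8.17×10^7/4370)·exp(-8.730) = 18696 × 1.617×10^-4 = 3.02.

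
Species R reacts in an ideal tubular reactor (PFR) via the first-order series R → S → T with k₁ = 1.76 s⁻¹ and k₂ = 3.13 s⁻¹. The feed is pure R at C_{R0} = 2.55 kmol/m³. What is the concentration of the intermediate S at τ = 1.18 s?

0.329 kmol/m³

Solving the coupled first-order balances gives C_S(τ) = [k₁/(k₂−k₁)]·C_{R0}·(e^(−k₁τ) − e^(−k₂τ)).
e^(−k₁τ) = e^(−1.76×1.18) = e^(−2.077) = 0.1253; e^(−k₂τ) = e^(−3.693) = 0.02489.
C_S = 1.76×2.55/(3.13−1.76) × (0.1253−0.02489) = 3.276×0.1004 = 0.3290 kmol/m³.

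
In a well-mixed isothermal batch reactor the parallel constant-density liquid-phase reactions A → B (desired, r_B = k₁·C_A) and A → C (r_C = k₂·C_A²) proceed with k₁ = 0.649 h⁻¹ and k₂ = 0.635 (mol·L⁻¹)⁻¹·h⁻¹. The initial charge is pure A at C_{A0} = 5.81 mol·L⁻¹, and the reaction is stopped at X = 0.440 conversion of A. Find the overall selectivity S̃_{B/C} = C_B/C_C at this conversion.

C_A = C_{A0}(1−X) = 3.254 mol·L⁻¹.
Along a PFR/batch, dC_B/dC_A = −r_B/(r_B+r_C) = −k₁/(k₁+k₂·C_A).
Integrating from C_{A0} to C_A: C_B = (0.649/0.635)·ln[(0.649+0.635·5.81)/(0.649+0.635·3.25)] = 1.022·ln(4.338/2.715) = 0.4790 mol·L⁻¹.
C_C = (C_{A0}−C_A)−C_B = 2.077 mol·L⁻¹; S̃_{B/C} = 0.4790/2.077 = 0.231.

0.231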